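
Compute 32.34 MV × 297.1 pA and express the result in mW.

32.34 × 10^6 × 297.1 × 10^-12 = 9608.214 × 10^-6 W

9.608214 mW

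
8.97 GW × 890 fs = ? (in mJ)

7.9833 mJ

8.97 × 10⁹ × 890 × 10⁻¹⁵ = 7983.3 × 10⁻⁶ J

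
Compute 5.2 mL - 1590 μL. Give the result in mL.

3.61 mL

In mL:
  5.2 mL → 5.2
  1590 μL = 1590e-3 mL = 1.59
Difference: 5.2 - 1.59 = 3.61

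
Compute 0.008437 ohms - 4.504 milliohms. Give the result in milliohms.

3.933 milliohms

In milliohms:
  0.008437 ohms = 0.008437e3 milliohms = 8.437
  4.504 milliohms → 4.504
Difference: 8.437 - 4.504 = 3.933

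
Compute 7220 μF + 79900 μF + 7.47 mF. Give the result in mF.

94.59 mF

In mF:
  7220 μF = 7220 × 10⁻³ mF = 7.22
  79900 μF = 79900 × 10⁻³ mF = 79.9
  7.47 mF → 7.47
Sum: 7.22 + 79.9 + 7.47 = 94.59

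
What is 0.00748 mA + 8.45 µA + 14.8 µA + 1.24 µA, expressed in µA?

31.97 µA

In µA:
  0.00748 mA = 0.00748 × 10³ µA = 7.48
  8.45 µA → 8.45
  14.8 µA → 14.8
  1.24 µA → 1.24
Sum: 7.48 + 8.45 + 14.8 + 1.24 = 31.97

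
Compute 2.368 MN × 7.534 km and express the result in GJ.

17.840512 GJ

2.368 × 10^6 × 7.534 × 10^3 = 17.840512 × 10^9 J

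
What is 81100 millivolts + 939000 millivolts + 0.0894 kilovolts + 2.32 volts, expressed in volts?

In volts:
  81100 millivolts = 81100e-3 volts = 81.1
  939000 millivolts = 939000e-3 volts = 939
  0.0894 kilovolts = 0.0894e3 volts = 89.4
  2.32 volts → 2.32
Sum: 81.1 + 939 + 89.4 + 2.32 = 1111.82

1111.82 volts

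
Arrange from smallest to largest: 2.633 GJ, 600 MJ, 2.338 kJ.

2.338 kJ < 600 MJ < 2.633 GJ

2.633 GJ = 2633000000 J
600 MJ = 600000000 J
2.338 kJ = 2338 J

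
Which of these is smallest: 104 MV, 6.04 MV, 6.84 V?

104 MV = 104000000 V
6.04 MV = 6040000 V
6.84 V = 6.84 V

6.84 V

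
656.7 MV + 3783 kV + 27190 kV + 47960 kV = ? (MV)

In MV:
  656.7 MV → 656.7
  3783 kV = 3783 × 10^-3 MV = 3.783
  27190 kV = 27190 × 10^-3 MV = 27.19
  47960 kV = 47960 × 10^-3 MV = 47.96
Sum: 656.7 + 3.783 + 27.19 + 47.96 = 735.633

735.633 MV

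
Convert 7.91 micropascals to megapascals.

micro = 10^-6, mega = 10^6; factor is 10^-12.
7.91 × 10^-12 = 0.00000000000791

0.00000000000791 megapascals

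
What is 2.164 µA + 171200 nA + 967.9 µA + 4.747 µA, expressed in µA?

1146.011 µA

In µA:
  2.164 µA → 2.164
  171200 nA = 171200e-3 µA = 171.2
  967.9 µA → 967.9
  4.747 µA → 4.747
Sum: 2.164 + 171.2 + 967.9 + 4.747 = 1146.011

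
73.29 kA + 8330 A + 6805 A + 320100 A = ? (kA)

408.525 kA

In kA:
  73.29 kA → 73.29
  8330 A = 8330e-3 kA = 8.33
  6805 A = 6805e-3 kA = 6.805
  320100 A = 320100e-3 kA = 320.1
Sum: 73.29 + 8.33 + 6.805 + 320.1 = 408.525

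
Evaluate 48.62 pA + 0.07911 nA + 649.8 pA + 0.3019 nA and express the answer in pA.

1079.43 pA

In pA:
  48.62 pA → 48.62
  0.07911 nA = 0.07911e3 pA = 79.11
  649.8 pA → 649.8
  0.3019 nA = 0.3019e3 pA = 301.9
Sum: 48.62 + 79.11 + 649.8 + 301.9 = 1079.43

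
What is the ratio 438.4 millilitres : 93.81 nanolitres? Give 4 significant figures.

4673000

(438.4 × 10^-3) / (93.81 × 10^-9) = 4.6733 × 10^6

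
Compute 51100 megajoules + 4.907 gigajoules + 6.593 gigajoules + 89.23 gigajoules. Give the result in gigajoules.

151.83 gigajoules

In gigajoules:
  51100 megajoules = 51100 × 10^-3 gigajoules = 51.1
  4.907 gigajoules → 4.907
  6.593 gigajoules → 6.593
  89.23 gigajoules → 89.23
Sum: 51.1 + 4.907 + 6.593 + 89.23 = 151.83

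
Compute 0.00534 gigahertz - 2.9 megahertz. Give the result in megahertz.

In megahertz:
  0.00534 gigahertz = 0.00534 × 10^3 megahertz = 5.34
  2.9 megahertz → 2.9
Difference: 5.34 - 2.9 = 2.44

2.44 megahertz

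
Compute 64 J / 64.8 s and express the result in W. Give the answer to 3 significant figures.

(64) / (64.8) = 0.98765 W

0.988 W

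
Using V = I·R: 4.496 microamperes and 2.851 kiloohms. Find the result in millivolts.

4.496 × 10^-6 × 2.851 × 10^3 = 12.818096 × 10^-3 V

12.818096 millivolts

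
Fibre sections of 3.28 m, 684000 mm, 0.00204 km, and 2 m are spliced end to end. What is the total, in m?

691.32 m

In m:
  3.28 m → 3.28
  684000 mm = 684000e-3 m = 684
  0.00204 km = 0.00204e3 m = 2.04
  2 m → 2
Sum: 3.28 + 684 + 2.04 + 2 = 691.32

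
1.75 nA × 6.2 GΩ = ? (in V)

1.75 × 10^-9 × 6.2 × 10^9 = 10.85 V

10.85 V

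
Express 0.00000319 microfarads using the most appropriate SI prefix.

= 3.19 × 10⁻¹² farads; 10⁻¹² is pico.

3.19 picofarads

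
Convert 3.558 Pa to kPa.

0.003558 kPa

(no prefix) = 10⁰, kilo = 10³; factor is 10⁻³.
3.558 × 10⁻³ = 0.003558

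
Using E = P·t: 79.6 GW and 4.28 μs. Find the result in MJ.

79.6 × 10⁹ × 4.28 × 10⁻⁶ = 340.688 × 10³ J

0.340688 MJ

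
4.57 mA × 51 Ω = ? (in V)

0.23307 V

4.57 × 10⁻³ × 51 = 233.07 × 10⁻³ V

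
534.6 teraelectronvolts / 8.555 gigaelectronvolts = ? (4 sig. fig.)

62490

(534.6 × 10^12) / (8.555 × 10^9) = 62.49 × 10^3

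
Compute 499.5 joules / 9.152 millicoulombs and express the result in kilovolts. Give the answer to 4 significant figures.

(499.5) / (9.152e-3) = 54.5782e3 V

54.58 kilovolts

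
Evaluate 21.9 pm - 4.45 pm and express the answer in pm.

17.45 pm

In pm:
  21.9 pm → 21.9
  4.45 pm → 4.45
Difference: 21.9 - 4.45 = 17.45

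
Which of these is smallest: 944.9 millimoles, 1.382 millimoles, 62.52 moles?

944.9 millimoles = 0.9449 moles
1.382 millimoles = 0.001382 moles
62.52 moles = 62.52 moles

1.382 millimoles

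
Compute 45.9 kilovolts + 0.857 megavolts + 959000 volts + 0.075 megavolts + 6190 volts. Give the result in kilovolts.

1943.09 kilovolts

In kilovolts:
  45.9 kilovolts → 45.9
  0.857 megavolts = 0.857e3 kilovolts = 857
  959000 volts = 959000e-3 kilovolts = 959
  0.075 megavolts = 0.075e3 kilovolts = 75
  6190 volts = 6190e-3 kilovolts = 6.19
Sum: 45.9 + 857 + 959 + 75 + 6.19 = 1943.09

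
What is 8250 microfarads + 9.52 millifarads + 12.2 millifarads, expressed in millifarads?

In millifarads:
  8250 microfarads = 8250e-3 millifarads = 8.25
  9.52 millifarads → 9.52
  12.2 millifarads → 12.2
Sum: 8.25 + 9.52 + 12.2 = 29.97

29.97 millifarads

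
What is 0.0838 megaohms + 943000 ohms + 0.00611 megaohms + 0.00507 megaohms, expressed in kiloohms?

In kiloohms:
  0.0838 megaohms = 0.0838 × 10^3 kiloohms = 83.8
  943000 ohms = 943000 × 10^-3 kiloohms = 943
  0.00611 megaohms = 0.00611 × 10^3 kiloohms = 6.11
  0.00507 megaohms = 0.00507 × 10^3 kiloohms = 5.07
Sum: 83.8 + 943 + 6.11 + 5.07 = 1037.98

1037.98 kiloohms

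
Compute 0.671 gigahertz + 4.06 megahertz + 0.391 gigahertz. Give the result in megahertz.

In megahertz:
  0.671 gigahertz = 0.671 × 10^3 megahertz = 671
  4.06 megahertz → 4.06
  0.391 gigahertz = 0.391 × 10^3 megahertz = 391
Sum: 671 + 4.06 + 391 = 1066.06

1066.06 megahertz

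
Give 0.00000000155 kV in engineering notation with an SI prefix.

1.55 µV

= 1.55 × 10^-6 V; 10^-6 is micro.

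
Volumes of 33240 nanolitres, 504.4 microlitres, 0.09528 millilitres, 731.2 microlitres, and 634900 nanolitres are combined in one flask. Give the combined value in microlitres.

In microlitres:
  33240 nanolitres = 33240e-3 microlitres = 33.24
  504.4 microlitres → 504.4
  0.09528 millilitres = 0.09528e3 microlitres = 95.28
  731.2 microlitres → 731.2
  634900 nanolitres = 634900e-3 microlitres = 634.9
Sum: 33.24 + 504.4 + 95.28 + 731.2 + 634.9 = 1999.02

1999.02 microlitres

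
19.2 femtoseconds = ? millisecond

0.0000000000192 milliseconds

femto = 1e-15, milli = 1e-3; factor is 1e-12.
19.2 × 1e-12 = 0.0000000000192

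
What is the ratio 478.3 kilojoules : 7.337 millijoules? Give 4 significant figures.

(478.3 × 10³) / (7.337 × 10⁻³) = 65.19 × 10⁶

65190000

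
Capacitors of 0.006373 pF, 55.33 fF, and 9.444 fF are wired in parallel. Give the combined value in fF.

In fF:
  0.006373 pF = 0.006373e3 fF = 6.373
  55.33 fF → 55.33
  9.444 fF → 9.444
Sum: 6.373 + 55.33 + 9.444 = 71.147

71.147 fF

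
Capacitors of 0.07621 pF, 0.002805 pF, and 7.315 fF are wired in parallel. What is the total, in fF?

86.33 fF

In fF:
  0.07621 pF = 0.07621e3 fF = 76.21
  0.002805 pF = 0.002805e3 fF = 2.805
  7.315 fF → 7.315
Sum: 76.21 + 2.805 + 7.315 = 86.33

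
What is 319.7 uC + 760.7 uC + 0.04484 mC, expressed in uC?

1125.24 uC

In uC:
  319.7 uC → 319.7
  760.7 uC → 760.7
  0.04484 mC = 0.04484e3 uC = 44.84
Sum: 319.7 + 760.7 + 44.84 = 1125.24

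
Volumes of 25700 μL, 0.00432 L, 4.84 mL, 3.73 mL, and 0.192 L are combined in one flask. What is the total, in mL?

In mL:
  25700 μL = 25700 × 10⁻³ mL = 25.7
  0.00432 L = 0.00432 × 10³ mL = 4.32
  4.84 mL → 4.84
  3.73 mL → 3.73
  0.192 L = 0.192 × 10³ mL = 192
Sum: 25.7 + 4.32 + 4.84 + 3.73 + 192 = 230.59

230.59 mL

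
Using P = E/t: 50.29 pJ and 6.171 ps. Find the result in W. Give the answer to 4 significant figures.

(50.29 × 10⁻¹²) / (6.171 × 10⁻¹²) = 8.14941 W

8.149 W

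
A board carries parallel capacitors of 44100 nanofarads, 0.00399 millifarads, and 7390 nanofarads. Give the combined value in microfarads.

55.48 microfarads

In microfarads:
  44100 nanofarads = 44100 × 10^-3 microfarads = 44.1
  0.00399 millifarads = 0.00399 × 10^3 microfarads = 3.99
  7390 nanofarads = 7390 × 10^-3 microfarads = 7.39
Sum: 44.1 + 3.99 + 7.39 = 55.48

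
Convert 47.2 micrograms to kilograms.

0.0000000472 kilograms

micro = 10^-6, kilo = 10^3; factor is 10^-9.
47.2 × 10^-9 = 0.0000000472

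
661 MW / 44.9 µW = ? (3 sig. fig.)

(661 × 10⁶) / (44.9 × 10⁻⁶) = 14.72 × 10¹²

14700000000000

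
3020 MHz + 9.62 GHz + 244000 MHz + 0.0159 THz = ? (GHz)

272.54 GHz

In GHz:
  3020 MHz = 3020 × 10^-3 GHz = 3.02
  9.62 GHz → 9.62
  244000 MHz = 244000 × 10^-3 GHz = 244
  0.0159 THz = 0.0159 × 10^3 GHz = 15.9
Sum: 3.02 + 9.62 + 244 + 15.9 = 272.54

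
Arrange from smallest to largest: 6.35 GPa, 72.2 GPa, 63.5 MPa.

6.35 GPa = 6350000000 Pa
72.2 GPa = 72200000000 Pa
63.5 MPa = 63500000 Pa

63.5 MPa < 6.35 GPa < 72.2 GPa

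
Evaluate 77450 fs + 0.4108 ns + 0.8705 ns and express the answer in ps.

1358.75 ps

In ps:
  77450 fs = 77450 × 10⁻³ ps = 77.45
  0.4108 ns = 0.4108 × 10³ ps = 410.8
  0.8705 ns = 0.8705 × 10³ ps = 870.5
Sum: 77.45 + 410.8 + 870.5 = 1358.75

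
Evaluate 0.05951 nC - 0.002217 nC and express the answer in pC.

57.293 pC

In pC:
  0.05951 nC = 0.05951e3 pC = 59.51
  0.002217 nC = 0.002217e3 pC = 2.217
Difference: 59.51 - 2.217 = 57.293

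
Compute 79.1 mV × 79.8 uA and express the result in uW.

6.31218 uW

79.1 × 10⁻³ × 79.8 × 10⁻⁶ = 6312.18 × 10⁻⁹ W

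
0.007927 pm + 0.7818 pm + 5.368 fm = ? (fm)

795.095 fm

In fm:
  0.007927 pm = 0.007927 × 10^3 fm = 7.927
  0.7818 pm = 0.7818 × 10^3 fm = 781.8
  5.368 fm → 5.368
Sum: 7.927 + 781.8 + 5.368 = 795.095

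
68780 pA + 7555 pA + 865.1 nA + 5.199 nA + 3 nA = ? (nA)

949.634 nA

In nA:
  68780 pA = 68780 × 10⁻³ nA = 68.78
  7555 pA = 7555 × 10⁻³ nA = 7.555
  865.1 nA → 865.1
  5.199 nA → 5.199
  3 nA → 3
Sum: 68.78 + 7.555 + 865.1 + 5.199 + 3 = 949.634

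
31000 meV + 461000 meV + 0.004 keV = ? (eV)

In eV:
  31000 meV = 31000 × 10^-3 eV = 31
  461000 meV = 461000 × 10^-3 eV = 461
  0.004 keV = 0.004 × 10^3 eV = 4
Sum: 31 + 461 + 4 = 496

496 eV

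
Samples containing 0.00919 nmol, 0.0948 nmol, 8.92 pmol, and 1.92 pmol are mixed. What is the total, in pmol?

114.83 pmol

In pmol:
  0.00919 nmol = 0.00919 × 10³ pmol = 9.19
  0.0948 nmol = 0.0948 × 10³ pmol = 94.8
  8.92 pmol → 8.92
  1.92 pmol → 1.92
Sum: 9.19 + 94.8 + 8.92 + 1.92 = 114.83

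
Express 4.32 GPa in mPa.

4320000000000 mPa

giga = 1e9, milli = 1e-3; factor is 1e12.
4.32 × 1e12 = 4320000000000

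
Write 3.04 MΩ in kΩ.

mega = 10^6, kilo = 10^3; factor is 10^3.
3.04 × 10^3 = 3040

3040 kΩ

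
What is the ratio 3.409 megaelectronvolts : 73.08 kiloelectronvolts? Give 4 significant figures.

46.65

(3.409 × 10⁶) / (73.08 × 10³) = 0.046648 × 10³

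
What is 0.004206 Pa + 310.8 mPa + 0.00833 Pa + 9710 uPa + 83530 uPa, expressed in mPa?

In mPa:
  0.004206 Pa = 0.004206e3 mPa = 4.206
  310.8 mPa → 310.8
  0.00833 Pa = 0.00833e3 mPa = 8.33
  9710 uPa = 9710e-3 mPa = 9.71
  83530 uPa = 83530e-3 mPa = 83.53
Sum: 4.206 + 310.8 + 8.33 + 9.71 + 83.53 = 416.576

416.576 mPa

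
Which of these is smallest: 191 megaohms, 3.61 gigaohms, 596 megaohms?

191 megaohms

191 megaohms = 191000000 ohms
3.61 gigaohms = 3610000000 ohms
596 megaohms = 596000000 ohms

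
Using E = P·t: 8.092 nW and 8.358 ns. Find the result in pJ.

0.000067632936 pJ

8.092 × 10⁻⁹ × 8.358 × 10⁻⁹ = 67.632936 × 10⁻¹⁸ J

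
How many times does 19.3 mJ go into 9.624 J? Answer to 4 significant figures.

(9.624) / (19.3e-3) = 0.49865e3

498.7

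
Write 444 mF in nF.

444000000 nF

milli = 10^-3, nano = 10^-9; factor is 10^6.
444 × 10^6 = 444000000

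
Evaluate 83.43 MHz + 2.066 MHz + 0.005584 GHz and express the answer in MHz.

In MHz:
  83.43 MHz → 83.43
  2.066 MHz → 2.066
  0.005584 GHz = 0.005584 × 10³ MHz = 5.584
Sum: 83.43 + 2.066 + 5.584 = 91.08

91.08 MHz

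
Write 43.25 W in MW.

0.00004325 MW

(no prefix) = 1e0, mega = 1e6; factor is 1e-6.
43.25 × 1e-6 = 0.00004325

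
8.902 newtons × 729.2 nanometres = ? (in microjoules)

8.902 × 729.2 × 10^-9 = 6491.3384 × 10^-9 J

6.4913384 microjoules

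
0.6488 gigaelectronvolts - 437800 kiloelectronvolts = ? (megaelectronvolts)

In megaelectronvolts:
  0.6488 gigaelectronvolts = 0.6488 × 10³ megaelectronvolts = 648.8
  437800 kiloelectronvolts = 437800 × 10⁻³ megaelectronvolts = 437.8
Difference: 648.8 - 437.8 = 211

211 megaelectronvolts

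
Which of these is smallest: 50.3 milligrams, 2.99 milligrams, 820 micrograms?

820 micrograms

50.3 milligrams = 0.0503 grams
2.99 milligrams = 0.00299 grams
820 micrograms = 0.00082 grams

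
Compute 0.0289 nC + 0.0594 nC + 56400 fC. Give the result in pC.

In pC:
  0.0289 nC = 0.0289 × 10³ pC = 28.9
  0.0594 nC = 0.0594 × 10³ pC = 59.4
  56400 fC = 56400 × 10⁻³ pC = 56.4
Sum: 28.9 + 59.4 + 56.4 = 144.7

144.7 pC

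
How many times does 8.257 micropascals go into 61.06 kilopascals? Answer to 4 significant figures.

(61.06e3) / (8.257e-6) = 7.3949e9

7395000000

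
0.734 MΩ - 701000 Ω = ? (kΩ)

In kΩ:
  0.734 MΩ = 0.734e3 kΩ = 734
  701000 Ω = 701000e-3 kΩ = 701
Difference: 734 - 701 = 33

33 kΩ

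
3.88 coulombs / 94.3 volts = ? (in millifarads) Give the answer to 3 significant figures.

41.1 millifarads

(3.88) / (94.3) = 0.041145 F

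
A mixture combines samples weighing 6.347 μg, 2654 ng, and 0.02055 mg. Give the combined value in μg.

29.551 μg

In μg:
  6.347 μg → 6.347
  2654 ng = 2654 × 10^-3 μg = 2.654
  0.02055 mg = 0.02055 × 10^3 μg = 20.55
Sum: 6.347 + 2.654 + 20.55 = 29.551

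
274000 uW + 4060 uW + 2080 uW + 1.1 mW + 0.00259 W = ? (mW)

283.83 mW

In mW:
  274000 uW = 274000 × 10^-3 mW = 274
  4060 uW = 4060 × 10^-3 mW = 4.06
  2080 uW = 2080 × 10^-3 mW = 2.08
  1.1 mW → 1.1
  0.00259 W = 0.00259 × 10^3 mW = 2.59
Sum: 274 + 4.06 + 2.08 + 1.1 + 2.59 = 283.83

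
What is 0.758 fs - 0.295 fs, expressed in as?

463 as

In as:
  0.758 fs = 0.758 × 10³ as = 758
  0.295 fs = 0.295 × 10³ as = 295
Difference: 758 - 295 = 463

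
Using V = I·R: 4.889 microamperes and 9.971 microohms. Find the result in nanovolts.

4.889e-6 × 9.971e-6 = 48.748219e-12 V

0.048748219 nanovolts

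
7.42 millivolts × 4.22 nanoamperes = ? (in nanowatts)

7.42 × 10^-3 × 4.22 × 10^-9 = 31.3124 × 10^-12 W

0.0313124 nanowatts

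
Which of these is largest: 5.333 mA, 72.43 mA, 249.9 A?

249.9 A

5.333 mA = 0.005333 A
72.43 mA = 0.07243 A
249.9 A = 249.9 A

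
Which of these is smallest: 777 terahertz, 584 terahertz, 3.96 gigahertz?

3.96 gigahertz

777 terahertz = 777000000000000 hertz
584 terahertz = 584000000000000 hertz
3.96 gigahertz = 3960000000 hertz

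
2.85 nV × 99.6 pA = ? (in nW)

2.85 × 10^-9 × 99.6 × 10^-12 = 283.86 × 10^-21 W

0.00000000028386 nW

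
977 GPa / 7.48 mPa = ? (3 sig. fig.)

(977 × 10^9) / (7.48 × 10^-3) = 130.6 × 10^12

131000000000000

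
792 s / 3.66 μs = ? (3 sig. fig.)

216000000

(792) / (3.66 × 10^-6) = 216.4 × 10^6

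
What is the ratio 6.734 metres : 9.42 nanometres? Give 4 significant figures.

714900000

(6.734) / (9.42e-9) = 0.71486e9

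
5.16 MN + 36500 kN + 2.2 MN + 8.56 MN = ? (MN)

In MN:
  5.16 MN → 5.16
  36500 kN = 36500 × 10⁻³ MN = 36.5
  2.2 MN → 2.2
  8.56 MN → 8.56
Sum: 5.16 + 36.5 + 2.2 + 8.56 = 52.42

52.42 MN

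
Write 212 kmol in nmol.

kilo = 10³, nano = 10⁻⁹; factor is 10¹².
212 × 10¹² = 212000000000000

212000000000000 nmol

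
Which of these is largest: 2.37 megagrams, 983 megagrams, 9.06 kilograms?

2.37 megagrams = 2370000 grams
983 megagrams = 983000000 grams
9.06 kilograms = 9060 grams

983 megagrams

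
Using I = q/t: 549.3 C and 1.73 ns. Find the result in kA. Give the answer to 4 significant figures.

(549.3) / (1.73 × 10^-9) = 317.514 × 10^9 A

317500000 kA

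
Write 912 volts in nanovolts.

(no prefix) = 10^0, nano = 10^-9; factor is 10^9.
912 × 10^9 = 912000000000

912000000000 nanovolts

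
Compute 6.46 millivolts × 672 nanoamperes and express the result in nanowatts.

4.34112 nanowatts

6.46 × 10⁻³ × 672 × 10⁻⁹ = 4341.12 × 10⁻¹² W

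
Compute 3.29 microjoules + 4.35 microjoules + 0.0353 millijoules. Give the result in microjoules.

42.94 microjoules

In microjoules:
  3.29 microjoules → 3.29
  4.35 microjoules → 4.35
  0.0353 millijoules = 0.0353 × 10^3 microjoules = 35.3
Sum: 3.29 + 4.35 + 35.3 = 42.94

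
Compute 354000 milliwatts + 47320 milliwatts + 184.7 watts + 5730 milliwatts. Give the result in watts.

591.75 watts

In watts:
  354000 milliwatts = 354000e-3 watts = 354
  47320 milliwatts = 47320e-3 watts = 47.32
  184.7 watts → 184.7
  5730 milliwatts = 5730e-3 watts = 5.73
Sum: 354 + 47.32 + 184.7 + 5.73 = 591.75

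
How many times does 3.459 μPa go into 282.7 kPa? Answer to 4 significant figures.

81730000000

(282.7 × 10³) / (3.459 × 10⁻⁶) = 81.729 × 10⁹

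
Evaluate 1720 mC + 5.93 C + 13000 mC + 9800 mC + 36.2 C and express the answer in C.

In C:
  1720 mC = 1720 × 10⁻³ C = 1.72
  5.93 C → 5.93
  13000 mC = 13000 × 10⁻³ C = 13
  9800 mC = 9800 × 10⁻³ C = 9.8
  36.2 C → 36.2
Sum: 1.72 + 5.93 + 13 + 9.8 + 36.2 = 66.65

66.65 C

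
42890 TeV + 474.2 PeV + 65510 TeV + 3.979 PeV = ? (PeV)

586.579 PeV

In PeV:
  42890 TeV = 42890 × 10^-3 PeV = 42.89
  474.2 PeV → 474.2
  65510 TeV = 65510 × 10^-3 PeV = 65.51
  3.979 PeV → 3.979
Sum: 42.89 + 474.2 + 65.51 + 3.979 = 586.579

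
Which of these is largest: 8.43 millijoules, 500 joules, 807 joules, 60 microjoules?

8.43 millijoules = 0.00843 joules
500 joules = 500 joules
807 joules = 807 joules
60 microjoules = 0.00006 joules

807 joules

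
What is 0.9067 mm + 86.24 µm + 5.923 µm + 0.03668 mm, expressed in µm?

In µm:
  0.9067 mm = 0.9067 × 10^3 µm = 906.7
  86.24 µm → 86.24
  5.923 µm → 5.923
  0.03668 mm = 0.03668 × 10^3 µm = 36.68
Sum: 906.7 + 86.24 + 5.923 + 36.68 = 1035.543

1035.543 µm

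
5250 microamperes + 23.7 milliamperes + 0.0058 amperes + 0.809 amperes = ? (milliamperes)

In milliamperes:
  5250 microamperes = 5250 × 10^-3 milliamperes = 5.25
  23.7 milliamperes → 23.7
  0.0058 amperes = 0.0058 × 10^3 milliamperes = 5.8
  0.809 amperes = 0.809 × 10^3 milliamperes = 809
Sum: 5.25 + 23.7 + 5.8 + 809 = 843.75

843.75 milliamperes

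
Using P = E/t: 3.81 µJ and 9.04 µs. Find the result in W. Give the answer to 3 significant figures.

(3.81 × 10^-6) / (9.04 × 10^-6) = 0.42146 W

0.421 W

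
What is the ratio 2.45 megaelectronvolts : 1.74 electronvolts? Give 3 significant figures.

(2.45 × 10^6) / (1.74) = 1.408 × 10^6

1410000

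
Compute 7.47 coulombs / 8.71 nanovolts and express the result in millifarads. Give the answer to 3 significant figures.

858000000000 millifarads

(7.47) / (8.71 × 10^-9) = 0.85763 × 10^9 F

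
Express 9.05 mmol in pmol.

9050000000 pmol

milli = 10^-3, pico = 10^-12; factor is 10^9.
9.05 × 10^9 = 9050000000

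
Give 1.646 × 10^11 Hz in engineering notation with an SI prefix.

164.6 GHz

= 164.6 × 10^9 Hz; 10^9 is giga.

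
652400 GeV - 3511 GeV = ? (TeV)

648.889 TeV

In TeV:
  652400 GeV = 652400 × 10^-3 TeV = 652.4
  3511 GeV = 3511 × 10^-3 TeV = 3.511
Difference: 652.4 - 3.511 = 648.889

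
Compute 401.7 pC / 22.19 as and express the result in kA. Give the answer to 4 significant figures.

(401.7e-12) / (22.19e-18) = 18.1027e6 A

18100 kA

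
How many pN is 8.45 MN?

8450000000000000000 pN

mega = 10⁶, pico = 10⁻¹²; factor is 10¹⁸.
8.45 × 10¹⁸ = 8450000000000000000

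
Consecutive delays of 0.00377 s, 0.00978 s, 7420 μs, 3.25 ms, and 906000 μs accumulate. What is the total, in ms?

930.22 ms

In ms:
  0.00377 s = 0.00377 × 10³ ms = 3.77
  0.00978 s = 0.00978 × 10³ ms = 9.78
  7420 μs = 7420 × 10⁻³ ms = 7.42
  3.25 ms → 3.25
  906000 μs = 906000 × 10⁻³ ms = 906
Sum: 3.77 + 9.78 + 7.42 + 3.25 + 906 = 930.22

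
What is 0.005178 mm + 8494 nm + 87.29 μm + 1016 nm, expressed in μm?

101.978 μm

In μm:
  0.005178 mm = 0.005178e3 μm = 5.178
  8494 nm = 8494e-3 μm = 8.494
  87.29 μm → 87.29
  1016 nm = 1016e-3 μm = 1.016
Sum: 5.178 + 8.494 + 87.29 + 1.016 = 101.978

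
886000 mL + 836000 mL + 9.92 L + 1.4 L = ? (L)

In L:
  886000 mL = 886000 × 10⁻³ L = 886
  836000 mL = 836000 × 10⁻³ L = 836
  9.92 L → 9.92
  1.4 L → 1.4
Sum: 886 + 836 + 9.92 + 1.4 = 1733.32

1733.32 L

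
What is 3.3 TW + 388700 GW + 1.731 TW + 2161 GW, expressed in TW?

In TW:
  3.3 TW → 3.3
  388700 GW = 388700 × 10⁻³ TW = 388.7
  1.731 TW → 1.731
  2161 GW = 2161 × 10⁻³ TW = 2.161
Sum: 3.3 + 388.7 + 1.731 + 2.161 = 395.892

395.892 TW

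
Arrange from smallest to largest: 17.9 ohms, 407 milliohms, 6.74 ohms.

407 milliohms < 6.74 ohms < 17.9 ohms

17.9 ohms = 17.9 ohms
407 milliohms = 0.407 ohms
6.74 ohms = 6.74 ohms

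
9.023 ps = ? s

0.000000000009023 s

pico = 1e-12, (no prefix) = 1e0; factor is 1e-12.
9.023 × 1e-12 = 0.000000000009023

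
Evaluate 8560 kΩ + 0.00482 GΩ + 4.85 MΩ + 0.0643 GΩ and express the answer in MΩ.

82.53 MΩ

In MΩ:
  8560 kΩ = 8560 × 10^-3 MΩ = 8.56
  0.00482 GΩ = 0.00482 × 10^3 MΩ = 4.82
  4.85 MΩ → 4.85
  0.0643 GΩ = 0.0643 × 10^3 MΩ = 64.3
Sum: 8.56 + 4.82 + 4.85 + 64.3 = 82.53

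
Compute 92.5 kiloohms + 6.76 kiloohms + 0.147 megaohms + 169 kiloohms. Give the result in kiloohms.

In kiloohms:
  92.5 kiloohms → 92.5
  6.76 kiloohms → 6.76
  0.147 megaohms = 0.147 × 10^3 kiloohms = 147
  169 kiloohms → 169
Sum: 92.5 + 6.76 + 147 + 169 = 415.26

415.26 kiloohms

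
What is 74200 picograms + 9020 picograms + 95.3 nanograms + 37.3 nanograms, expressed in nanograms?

215.82 nanograms

In nanograms:
  74200 picograms = 74200 × 10^-3 nanograms = 74.2
  9020 picograms = 9020 × 10^-3 nanograms = 9.02
  95.3 nanograms → 95.3
  37.3 nanograms → 37.3
Sum: 74.2 + 9.02 + 95.3 + 37.3 = 215.82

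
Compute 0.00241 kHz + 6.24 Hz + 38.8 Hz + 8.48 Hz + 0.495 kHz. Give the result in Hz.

In Hz:
  0.00241 kHz = 0.00241e3 Hz = 2.41
  6.24 Hz → 6.24
  38.8 Hz → 38.8
  8.48 Hz → 8.48
  0.495 kHz = 0.495e3 Hz = 495
Sum: 2.41 + 6.24 + 38.8 + 8.48 + 495 = 550.93

550.93 Hz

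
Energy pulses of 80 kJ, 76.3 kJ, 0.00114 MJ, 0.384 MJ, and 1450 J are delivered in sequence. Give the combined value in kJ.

In kJ:
  80 kJ → 80
  76.3 kJ → 76.3
  0.00114 MJ = 0.00114 × 10^3 kJ = 1.14
  0.384 MJ = 0.384 × 10^3 kJ = 384
  1450 J = 1450 × 10^-3 kJ = 1.45
Sum: 80 + 76.3 + 1.14 + 384 + 1.45 = 542.89

542.89 kJ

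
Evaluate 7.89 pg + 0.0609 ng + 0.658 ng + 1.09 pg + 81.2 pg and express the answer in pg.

In pg:
  7.89 pg → 7.89
  0.0609 ng = 0.0609 × 10³ pg = 60.9
  0.658 ng = 0.658 × 10³ pg = 658
  1.09 pg → 1.09
  81.2 pg → 81.2
Sum: 7.89 + 60.9 + 658 + 1.09 + 81.2 = 809.08

809.08 pg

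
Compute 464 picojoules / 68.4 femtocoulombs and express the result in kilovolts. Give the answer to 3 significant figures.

(464 × 10⁻¹²) / (68.4 × 10⁻¹⁵) = 6.7836 × 10³ V

6.78 kilovolts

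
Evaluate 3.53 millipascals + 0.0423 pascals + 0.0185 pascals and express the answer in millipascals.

64.33 millipascals

In millipascals:
  3.53 millipascals → 3.53
  0.0423 pascals = 0.0423e3 millipascals = 42.3
  0.0185 pascals = 0.0185e3 millipascals = 18.5
Sum: 3.53 + 42.3 + 18.5 = 64.33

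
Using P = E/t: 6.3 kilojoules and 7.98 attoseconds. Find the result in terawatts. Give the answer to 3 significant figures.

789000000 terawatts

(6.3 × 10³) / (7.98 × 10⁻¹⁸) = 0.78947 × 10²¹ W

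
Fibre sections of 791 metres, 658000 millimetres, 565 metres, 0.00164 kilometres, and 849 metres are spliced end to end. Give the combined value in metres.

In metres:
  791 metres → 791
  658000 millimetres = 658000 × 10⁻³ metres = 658
  565 metres → 565
  0.00164 kilometres = 0.00164 × 10³ metres = 1.64
  849 metres → 849
Sum: 791 + 658 + 565 + 1.64 + 849 = 2864.64

2864.64 metres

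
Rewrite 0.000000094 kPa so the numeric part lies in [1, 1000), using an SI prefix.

94 μPa

= 94e-6 Pa; 1e-6 is micro.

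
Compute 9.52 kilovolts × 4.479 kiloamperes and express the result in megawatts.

42.64008 megawatts

9.52e3 × 4.479e3 = 42.64008e6 W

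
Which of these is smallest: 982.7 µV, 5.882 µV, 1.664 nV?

982.7 µV = 0.0009827 V
5.882 µV = 0.000005882 V
1.664 nV = 0.000000001664 V

1.664 nV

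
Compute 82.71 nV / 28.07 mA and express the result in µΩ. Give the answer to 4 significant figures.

(82.71e-9) / (28.07e-3) = 2.94656e-6 Ω

2.947 µΩ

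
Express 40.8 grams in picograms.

40800000000000 picograms

(no prefix) = 1e0, pico = 1e-12; factor is 1e12.
40.8 × 1e12 = 40800000000000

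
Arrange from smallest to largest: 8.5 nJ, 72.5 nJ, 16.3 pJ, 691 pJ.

16.3 pJ < 691 pJ < 8.5 nJ < 72.5 nJ

8.5 nJ = 0.0000000085 J
72.5 nJ = 0.0000000725 J
16.3 pJ = 0.0000000000163 J
691 pJ = 0.000000000691 J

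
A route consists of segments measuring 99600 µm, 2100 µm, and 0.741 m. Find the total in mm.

In mm:
  99600 µm = 99600e-3 mm = 99.6
  2100 µm = 2100e-3 mm = 2.1
  0.741 m = 0.741e3 mm = 741
Sum: 99.6 + 2.1 + 741 = 842.7

842.7 mm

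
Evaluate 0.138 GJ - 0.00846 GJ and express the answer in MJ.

In MJ:
  0.138 GJ = 0.138 × 10³ MJ = 138
  0.00846 GJ = 0.00846 × 10³ MJ = 8.46
Difference: 138 - 8.46 = 129.54

129.54 MJ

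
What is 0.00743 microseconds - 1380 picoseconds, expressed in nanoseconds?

In nanoseconds:
  0.00743 microseconds = 0.00743 × 10^3 nanoseconds = 7.43
  1380 picoseconds = 1380 × 10^-3 nanoseconds = 1.38
Difference: 7.43 - 1.38 = 6.05

6.05 nanoseconds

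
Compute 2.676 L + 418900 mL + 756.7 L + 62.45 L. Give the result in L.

1240.726 L

In L:
  2.676 L → 2.676
  418900 mL = 418900 × 10⁻³ L = 418.9
  756.7 L → 756.7
  62.45 L → 62.45
Sum: 2.676 + 418.9 + 756.7 + 62.45 = 1240.726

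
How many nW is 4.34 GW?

giga = 10⁹, nano = 10⁻⁹; factor is 10¹⁸.
4.34 × 10¹⁸ = 4340000000000000000

4340000000000000000 nW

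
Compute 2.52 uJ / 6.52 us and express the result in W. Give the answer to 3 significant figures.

(2.52 × 10^-6) / (6.52 × 10^-6) = 0.3865 W

0.387 W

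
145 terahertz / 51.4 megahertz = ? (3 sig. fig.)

2820000

(145e12) / (51.4e6) = 2.821e6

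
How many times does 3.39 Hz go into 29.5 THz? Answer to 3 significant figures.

8700000000000

(29.5e12) / (3.39) = 8.702e12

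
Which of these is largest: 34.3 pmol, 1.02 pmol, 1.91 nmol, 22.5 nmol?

22.5 nmol

34.3 pmol = 0.0000000000343 mol
1.02 pmol = 0.00000000000102 mol
1.91 nmol = 0.00000000191 mol
22.5 nmol = 0.0000000225 mol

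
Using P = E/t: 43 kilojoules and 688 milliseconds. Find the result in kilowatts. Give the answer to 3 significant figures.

62.5 kilowatts

(43 × 10³) / (688 × 10⁻³) = 0.0625 × 10⁶ W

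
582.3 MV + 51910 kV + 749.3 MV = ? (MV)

1383.51 MV

In MV:
  582.3 MV → 582.3
  51910 kV = 51910e-3 MV = 51.91
  749.3 MV → 749.3
Sum: 582.3 + 51.91 + 749.3 = 1383.51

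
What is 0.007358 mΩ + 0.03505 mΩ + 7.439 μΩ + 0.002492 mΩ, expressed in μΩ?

In μΩ:
  0.007358 mΩ = 0.007358e3 μΩ = 7.358
  0.03505 mΩ = 0.03505e3 μΩ = 35.05
  7.439 μΩ → 7.439
  0.002492 mΩ = 0.002492e3 μΩ = 2.492
Sum: 7.358 + 35.05 + 7.439 + 2.492 = 52.339

52.339 μΩ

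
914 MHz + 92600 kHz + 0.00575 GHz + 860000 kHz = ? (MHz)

1872.35 MHz

In MHz:
  914 MHz → 914
  92600 kHz = 92600 × 10^-3 MHz = 92.6
  0.00575 GHz = 0.00575 × 10^3 MHz = 5.75
  860000 kHz = 860000 × 10^-3 MHz = 860
Sum: 914 + 92.6 + 5.75 + 860 = 1872.35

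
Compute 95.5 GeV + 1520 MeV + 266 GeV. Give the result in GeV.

In GeV:
  95.5 GeV → 95.5
  1520 MeV = 1520 × 10^-3 GeV = 1.52
  266 GeV → 266
Sum: 95.5 + 1.52 + 266 = 363.02

363.02 GeV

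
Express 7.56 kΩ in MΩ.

0.00756 MΩ

kilo = 10^3, mega = 10^6; factor is 10^-3.
7.56 × 10^-3 = 0.00756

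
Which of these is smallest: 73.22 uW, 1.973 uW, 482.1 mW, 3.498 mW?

1.973 uW

73.22 uW = 0.00007322 W
1.973 uW = 0.000001973 W
482.1 mW = 0.4821 W
3.498 mW = 0.003498 W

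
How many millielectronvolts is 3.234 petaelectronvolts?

3234000000000000000 millielectronvolts

peta = 10¹⁵, milli = 10⁻³; factor is 10¹⁸.
3.234 × 10¹⁸ = 3234000000000000000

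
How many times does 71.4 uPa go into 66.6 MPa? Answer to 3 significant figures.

(66.6 × 10^6) / (71.4 × 10^-6) = 0.9328 × 10^12

933000000000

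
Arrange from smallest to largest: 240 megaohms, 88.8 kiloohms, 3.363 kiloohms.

240 megaohms = 240000000 ohms
88.8 kiloohms = 88800 ohms
3.363 kiloohms = 3363 ohms

3.363 kiloohms < 88.8 kiloohms < 240 megaohms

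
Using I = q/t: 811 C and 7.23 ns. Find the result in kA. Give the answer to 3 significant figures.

(811) / (7.23 × 10^-9) = 112.17 × 10^9 A

112000000 kA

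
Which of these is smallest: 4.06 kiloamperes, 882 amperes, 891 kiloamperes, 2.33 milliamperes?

2.33 milliamperes

4.06 kiloamperes = 4060 amperes
882 amperes = 882 amperes
891 kiloamperes = 891000 amperes
2.33 milliamperes = 0.00233 amperes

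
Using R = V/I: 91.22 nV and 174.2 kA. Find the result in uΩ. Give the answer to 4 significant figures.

(91.22 × 10⁻⁹) / (174.2 × 10³) = 0.523651 × 10⁻¹² Ω

0.0000005237 uΩ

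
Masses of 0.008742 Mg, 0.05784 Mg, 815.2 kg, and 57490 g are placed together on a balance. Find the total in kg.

In kg:
  0.008742 Mg = 0.008742 × 10^3 kg = 8.742
  0.05784 Mg = 0.05784 × 10^3 kg = 57.84
  815.2 kg → 815.2
  57490 g = 57490 × 10^-3 kg = 57.49
Sum: 8.742 + 57.84 + 815.2 + 57.49 = 939.272

939.272 kg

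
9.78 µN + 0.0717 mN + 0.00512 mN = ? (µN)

In µN:
  9.78 µN → 9.78
  0.0717 mN = 0.0717 × 10³ µN = 71.7
  0.00512 mN = 0.00512 × 10³ µN = 5.12
Sum: 9.78 + 71.7 + 5.12 = 86.6

86.6 µN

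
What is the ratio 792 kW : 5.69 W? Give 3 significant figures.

(792e3) / (5.69) = 139.2e3

139000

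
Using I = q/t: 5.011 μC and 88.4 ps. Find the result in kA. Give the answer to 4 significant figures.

56.69 kA

(5.011 × 10^-6) / (88.4 × 10^-12) = 0.0566855 × 10^6 A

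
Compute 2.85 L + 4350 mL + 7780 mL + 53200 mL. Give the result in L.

68.18 L

In L:
  2.85 L → 2.85
  4350 mL = 4350 × 10^-3 L = 4.35
  7780 mL = 7780 × 10^-3 L = 7.78
  53200 mL = 53200 × 10^-3 L = 53.2
Sum: 2.85 + 4.35 + 7.78 + 53.2 = 68.18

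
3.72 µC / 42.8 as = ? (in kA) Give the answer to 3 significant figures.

(3.72 × 10^-6) / (42.8 × 10^-18) = 0.086916 × 10^12 A

86900000 kA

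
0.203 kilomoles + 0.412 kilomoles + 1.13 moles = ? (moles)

616.13 moles

In moles:
  0.203 kilomoles = 0.203e3 moles = 203
  0.412 kilomoles = 0.412e3 moles = 412
  1.13 moles → 1.13
Sum: 203 + 412 + 1.13 = 616.13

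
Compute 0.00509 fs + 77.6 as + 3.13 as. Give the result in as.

In as:
  0.00509 fs = 0.00509 × 10^3 as = 5.09
  77.6 as → 77.6
  3.13 as → 3.13
Sum: 5.09 + 77.6 + 3.13 = 85.82

85.82 as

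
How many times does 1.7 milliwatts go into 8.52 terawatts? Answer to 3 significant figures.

(8.52e12) / (1.7e-3) = 5.012e15

5010000000000000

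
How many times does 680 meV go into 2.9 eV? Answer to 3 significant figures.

(2.9) / (680 × 10⁻³) = 0.004265 × 10³

4.26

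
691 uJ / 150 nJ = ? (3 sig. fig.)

4610

(691 × 10^-6) / (150 × 10^-9) = 4.607 × 10^3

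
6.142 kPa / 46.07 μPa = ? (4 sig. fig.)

133300000

(6.142 × 10^3) / (46.07 × 10^-6) = 0.13332 × 10^9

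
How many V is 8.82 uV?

0.00000882 V

micro = 10⁻⁶, (no prefix) = 10⁰; factor is 10⁻⁶.
8.82 × 10⁻⁶ = 0.00000882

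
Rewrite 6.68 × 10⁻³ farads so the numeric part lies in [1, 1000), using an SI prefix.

6.68 millifarads

= 6.68 × 10⁻³ farads; 10⁻³ is milli.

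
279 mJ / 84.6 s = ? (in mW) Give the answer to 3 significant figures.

(279 × 10^-3) / (84.6) = 3.2979 × 10^-3 W

3.30 mW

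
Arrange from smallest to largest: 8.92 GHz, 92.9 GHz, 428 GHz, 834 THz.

8.92 GHz < 92.9 GHz < 428 GHz < 834 THz

8.92 GHz = 8920000000 Hz
92.9 GHz = 92900000000 Hz
428 GHz = 428000000000 Hz
834 THz = 834000000000000 Hz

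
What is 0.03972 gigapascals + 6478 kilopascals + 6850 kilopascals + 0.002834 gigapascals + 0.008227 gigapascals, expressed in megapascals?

64.109 megapascals

In megapascals:
  0.03972 gigapascals = 0.03972 × 10³ megapascals = 39.72
  6478 kilopascals = 6478 × 10⁻³ megapascals = 6.478
  6850 kilopascals = 6850 × 10⁻³ megapascals = 6.85
  0.002834 gigapascals = 0.002834 × 10³ megapascals = 2.834
  0.008227 gigapascals = 0.008227 × 10³ megapascals = 8.227
Sum: 39.72 + 6.478 + 6.85 + 2.834 + 8.227 = 64.109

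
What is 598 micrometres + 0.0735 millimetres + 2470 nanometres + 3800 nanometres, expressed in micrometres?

677.77 micrometres

In micrometres:
  598 micrometres → 598
  0.0735 millimetres = 0.0735e3 micrometres = 73.5
  2470 nanometres = 2470e-3 micrometres = 2.47
  3800 nanometres = 3800e-3 micrometres = 3.8
Sum: 598 + 73.5 + 2.47 + 3.8 = 677.77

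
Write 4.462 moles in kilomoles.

(no prefix) = 10^0, kilo = 10^3; factor is 10^-3.
4.462 × 10^-3 = 0.004462

0.004462 kilomoles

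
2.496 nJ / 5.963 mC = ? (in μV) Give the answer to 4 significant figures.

(2.496e-9) / (5.963e-3) = 0.418581e-6 V

0.4186 μV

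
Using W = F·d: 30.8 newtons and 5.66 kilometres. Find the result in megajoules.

30.8 × 5.66e3 = 174.328e3 J

0.174328 megajoules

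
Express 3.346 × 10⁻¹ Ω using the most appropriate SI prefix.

= 334.6 × 10⁻³ Ω; 10⁻³ is milli.

334.6 mΩ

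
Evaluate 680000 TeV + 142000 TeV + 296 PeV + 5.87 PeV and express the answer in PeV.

In PeV:
  680000 TeV = 680000 × 10⁻³ PeV = 680
  142000 TeV = 142000 × 10⁻³ PeV = 142
  296 PeV → 296
  5.87 PeV → 5.87
Sum: 680 + 142 + 296 + 5.87 = 1123.87

1123.87 PeV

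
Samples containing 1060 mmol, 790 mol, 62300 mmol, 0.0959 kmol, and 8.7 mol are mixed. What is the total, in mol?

957.96 mol

In mol:
  1060 mmol = 1060 × 10⁻³ mol = 1.06
  790 mol → 790
  62300 mmol = 62300 × 10⁻³ mol = 62.3
  0.0959 kmol = 0.0959 × 10³ mol = 95.9
  8.7 mol → 8.7
Sum: 1.06 + 790 + 62.3 + 95.9 + 8.7 = 957.96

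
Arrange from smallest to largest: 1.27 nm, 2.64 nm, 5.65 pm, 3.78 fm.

1.27 nm = 0.00000000127 m
2.64 nm = 0.00000000264 m
5.65 pm = 0.00000000000565 m
3.78 fm = 0.00000000000000378 m

3.78 fm < 5.65 pm < 1.27 nm < 2.64 nm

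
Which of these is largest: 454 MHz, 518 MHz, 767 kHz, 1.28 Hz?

454 MHz = 454000000 Hz
518 MHz = 518000000 Hz
767 kHz = 767000 Hz
1.28 Hz = 1.28 Hz

518 MHz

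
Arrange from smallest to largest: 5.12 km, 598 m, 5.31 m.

5.12 km = 5120 m
598 m = 598 m
5.31 m = 5.31 m

5.31 m < 598 m < 5.12 km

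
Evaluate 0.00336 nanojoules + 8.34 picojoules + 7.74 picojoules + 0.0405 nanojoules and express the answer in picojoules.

59.94 picojoules

In picojoules:
  0.00336 nanojoules = 0.00336e3 picojoules = 3.36
  8.34 picojoules → 8.34
  7.74 picojoules → 7.74
  0.0405 nanojoules = 0.0405e3 picojoules = 40.5
Sum: 3.36 + 8.34 + 7.74 + 40.5 = 59.94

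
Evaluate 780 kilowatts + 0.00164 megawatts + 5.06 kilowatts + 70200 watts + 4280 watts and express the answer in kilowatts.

861.18 kilowatts

In kilowatts:
  780 kilowatts → 780
  0.00164 megawatts = 0.00164 × 10^3 kilowatts = 1.64
  5.06 kilowatts → 5.06
  70200 watts = 70200 × 10^-3 kilowatts = 70.2
  4280 watts = 4280 × 10^-3 kilowatts = 4.28
Sum: 780 + 1.64 + 5.06 + 70.2 + 4.28 = 861.18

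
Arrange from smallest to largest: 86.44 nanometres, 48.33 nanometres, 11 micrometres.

86.44 nanometres = 0.00000008644 metres
48.33 nanometres = 0.00000004833 metres
11 micrometres = 0.000011 metres

48.33 nanometres < 86.44 nanometres < 11 micrometres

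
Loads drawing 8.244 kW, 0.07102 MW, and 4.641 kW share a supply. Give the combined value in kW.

In kW:
  8.244 kW → 8.244
  0.07102 MW = 0.07102e3 kW = 71.02
  4.641 kW → 4.641
Sum: 8.244 + 71.02 + 4.641 = 83.905

83.905 kW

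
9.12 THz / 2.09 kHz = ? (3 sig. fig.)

4360000000

(9.12e12) / (2.09e3) = 4.364e9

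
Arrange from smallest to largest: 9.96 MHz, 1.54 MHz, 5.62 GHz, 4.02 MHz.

1.54 MHz < 4.02 MHz < 9.96 MHz < 5.62 GHz

9.96 MHz = 9960000 Hz
1.54 MHz = 1540000 Hz
5.62 GHz = 5620000000 Hz
4.02 MHz = 4020000 Hz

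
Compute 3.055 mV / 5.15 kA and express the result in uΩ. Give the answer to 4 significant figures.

(3.055 × 10⁻³) / (5.15 × 10³) = 0.593204 × 10⁻⁶ Ω

0.5932 uΩ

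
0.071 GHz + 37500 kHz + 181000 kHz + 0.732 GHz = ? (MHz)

In MHz:
  0.071 GHz = 0.071 × 10³ MHz = 71
  37500 kHz = 37500 × 10⁻³ MHz = 37.5
  181000 kHz = 181000 × 10⁻³ MHz = 181
  0.732 GHz = 0.732 × 10³ MHz = 732
Sum: 71 + 37.5 + 181 + 732 = 1021.5

1021.5 MHz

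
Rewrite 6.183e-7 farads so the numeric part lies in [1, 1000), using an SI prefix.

618.3 nanofarads

= 618.3e-9 farads; 1e-9 is nano.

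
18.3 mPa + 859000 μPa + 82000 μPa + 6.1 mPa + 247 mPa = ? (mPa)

In mPa:
  18.3 mPa → 18.3
  859000 μPa = 859000 × 10⁻³ mPa = 859
  82000 μPa = 82000 × 10⁻³ mPa = 82
  6.1 mPa → 6.1
  247 mPa → 247
Sum: 18.3 + 859 + 82 + 6.1 + 247 = 1212.4

1212.4 mPa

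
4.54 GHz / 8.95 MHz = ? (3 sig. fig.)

(4.54 × 10⁹) / (8.95 × 10⁶) = 0.5073 × 10³

507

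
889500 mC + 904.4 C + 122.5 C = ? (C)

In C:
  889500 mC = 889500e-3 C = 889.5
  904.4 C → 904.4
  122.5 C → 122.5
Sum: 889.5 + 904.4 + 122.5 = 1916.4

1916.4 C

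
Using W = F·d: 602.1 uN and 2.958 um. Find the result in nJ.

1.7810118 nJ

602.1 × 10⁻⁶ × 2.958 × 10⁻⁶ = 1781.0118 × 10⁻¹² J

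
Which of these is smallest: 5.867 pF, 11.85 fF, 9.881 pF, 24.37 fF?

11.85 fF

5.867 pF = 0.000000000005867 F
11.85 fF = 0.00000000000001185 F
9.881 pF = 0.000000000009881 F
24.37 fF = 0.00000000000002437 F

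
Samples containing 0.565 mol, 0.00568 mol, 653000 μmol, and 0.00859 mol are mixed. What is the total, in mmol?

1232.27 mmol

In mmol:
  0.565 mol = 0.565 × 10^3 mmol = 565
  0.00568 mol = 0.00568 × 10^3 mmol = 5.68
  653000 μmol = 653000 × 10^-3 mmol = 653
  0.00859 mol = 0.00859 × 10^3 mmol = 8.59
Sum: 565 + 5.68 + 653 + 8.59 = 1232.27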